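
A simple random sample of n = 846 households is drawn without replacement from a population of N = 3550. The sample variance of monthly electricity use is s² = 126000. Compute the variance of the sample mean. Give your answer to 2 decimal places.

113.44

Under SRS without replacement, Var(ȳ) = (1 − f)·s²/n with f = n/N = 846/3550 = 0.23830986.
Var(ȳ) = (1 − 0.23830986)·126000/846 = 0.76169014·148.93617 = 113.44321.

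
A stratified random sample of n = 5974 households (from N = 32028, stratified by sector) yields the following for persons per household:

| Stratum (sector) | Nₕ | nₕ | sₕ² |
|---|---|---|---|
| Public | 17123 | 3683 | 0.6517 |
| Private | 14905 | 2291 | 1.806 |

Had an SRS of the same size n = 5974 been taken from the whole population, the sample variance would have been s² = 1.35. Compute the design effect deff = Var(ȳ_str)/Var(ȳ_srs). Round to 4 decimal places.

1.0019

Var(ȳ_str) = Σ Wₕ²(1−fₕ)sₕ²/nₕ with Wₕ = Nₕ/32028:
  Public: (17123/32028)²·(1−3683/17123)·0.6517/3683 = 3.9697713 × 10^-5
  Private: (14905/32028)²·(1−2291/14905)·1.806/2291 = 1.4448336 × 10^-4
  → Var(ȳ_str) = 1.8418107 × 10^-4.
Var(ȳ_srs) = (1 − 5974/32028)·1.35/5974 = 1.8382863 × 10^-4.
deff = (1.8418107 × 10^-4) / (1.8382863 × 10^-4) = 1.0019.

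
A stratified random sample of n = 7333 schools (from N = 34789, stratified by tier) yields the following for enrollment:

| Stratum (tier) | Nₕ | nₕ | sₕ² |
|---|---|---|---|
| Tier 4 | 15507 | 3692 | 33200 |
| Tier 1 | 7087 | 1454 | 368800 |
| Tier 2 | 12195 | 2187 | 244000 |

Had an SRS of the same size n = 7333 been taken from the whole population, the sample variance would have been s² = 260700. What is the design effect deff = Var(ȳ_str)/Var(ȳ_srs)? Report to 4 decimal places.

Var(ȳ_str) = Σ Wₕ²(1−fₕ)sₕ²/nₕ with Wₕ = Nₕ/34789:
  Tier 4: (15507/34789)²·(1−3692/15507)·33200/3692 = 1.3613005
  Tier 1: (7087/34789)²·(1−1454/7087)·368800/1454 = 8.366519
  Tier 2: (12195/34789)²·(1−2187/12195)·244000/2187 = 11.250874
  → Var(ȳ_str) = 20.978694.
Var(ȳ_srs) = (1 − 7333/34789)·260700/7333 = 28.057868.
deff = 20.978694 / 28.057868 = 0.7477.

0.7477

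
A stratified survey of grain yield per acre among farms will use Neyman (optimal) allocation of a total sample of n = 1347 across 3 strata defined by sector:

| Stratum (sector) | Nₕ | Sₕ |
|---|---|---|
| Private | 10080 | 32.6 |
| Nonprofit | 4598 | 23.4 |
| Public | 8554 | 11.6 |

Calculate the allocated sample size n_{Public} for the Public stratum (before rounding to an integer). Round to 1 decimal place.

Neyman allocation: nₕ = n·NₕSₕ / Σⱼ NⱼSⱼ.
Σ NⱼSⱼ = 10080·32.6 + 4598·23.4 + 8554·11.6 = 535427.6.
n_{Public} = 1347·8554·11.6 / 535427.6 = 249.6.

249.6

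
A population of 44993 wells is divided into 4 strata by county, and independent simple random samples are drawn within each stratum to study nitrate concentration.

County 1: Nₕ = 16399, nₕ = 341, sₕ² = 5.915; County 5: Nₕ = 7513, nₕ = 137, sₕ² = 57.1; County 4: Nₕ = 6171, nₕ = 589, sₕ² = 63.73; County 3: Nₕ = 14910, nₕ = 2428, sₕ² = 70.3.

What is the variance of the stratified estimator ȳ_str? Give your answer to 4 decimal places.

Var(ȳ_str) = Σₕ Wₕ²(1 − fₕ)sₕ²/nₕ with Wₕ = Nₕ/N, N = 44993.
County 1: Wₕ = 0.36447892; term = 0.36447892²·(1 − 0.02079395)·5.915/341 = 0.0022564166.
County 5: Wₕ = 0.16698153; term = 0.16698153²·(1 − 0.01823506)·57.1/137 = 0.011409325.
County 4: Wₕ = 0.13715467; term = 0.13715467²·(1 − 0.09544644)·63.73/589 = 0.0018411285.
County 3: Wₕ = 0.33138488; term = 0.33138488²·(1 − 0.16284373)·70.3/2428 = 0.0026618192.
Sum = 0.018168689.

0.0182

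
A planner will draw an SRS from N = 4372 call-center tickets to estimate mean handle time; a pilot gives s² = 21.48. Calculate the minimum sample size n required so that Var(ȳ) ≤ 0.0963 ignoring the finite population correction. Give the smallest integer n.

224

Without fpc, n₀ = s²/D = 21.48/0.0963 = 223.0530.
Rounding up, n = 224.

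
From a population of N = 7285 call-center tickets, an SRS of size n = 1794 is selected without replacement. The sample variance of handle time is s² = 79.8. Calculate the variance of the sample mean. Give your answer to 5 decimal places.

0.03353

Under SRS without replacement, Var(ȳ) = (1 − f)·s²/n with f = n/N = 1794/7285 = 0.24625944.
Var(ȳ) = (1 − 0.24625944)·79.8/1794 = 0.75374056·0.044481605 = 0.03352759.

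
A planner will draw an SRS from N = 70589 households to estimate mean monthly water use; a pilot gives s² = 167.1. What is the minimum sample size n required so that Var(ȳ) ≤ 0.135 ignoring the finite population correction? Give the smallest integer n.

Without fpc, n₀ = s²/D = 167.1/0.135 = 1237.7778.
Rounding up, n = 1238.

1238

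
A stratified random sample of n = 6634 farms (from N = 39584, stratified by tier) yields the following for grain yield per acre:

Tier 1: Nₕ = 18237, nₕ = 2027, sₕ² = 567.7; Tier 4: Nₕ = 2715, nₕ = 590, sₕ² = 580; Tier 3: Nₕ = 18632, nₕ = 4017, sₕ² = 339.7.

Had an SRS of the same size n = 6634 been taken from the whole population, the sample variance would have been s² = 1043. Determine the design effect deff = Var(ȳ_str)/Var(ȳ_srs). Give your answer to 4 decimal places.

0.5437

Var(ȳ_str) = Σ Wₕ²(1−fₕ)sₕ²/nₕ with Wₕ = Nₕ/39584:
  Tier 1: (18237/39584)²·(1−2027/18237)·567.7/2027 = 0.052839926
  Tier 4: (2715/39584)²·(1−590/2715)·580/590 = 0.0036196401
  Tier 3: (18632/39584)²·(1−4017/18632)·339.7/4017 = 0.014696457
  → Var(ȳ_str) = 0.071156023.
Var(ȳ_srs) = (1 − 6634/39584)·1043/6634 = 0.13087135.
deff = 0.071156023 / 0.13087135 = 0.5437.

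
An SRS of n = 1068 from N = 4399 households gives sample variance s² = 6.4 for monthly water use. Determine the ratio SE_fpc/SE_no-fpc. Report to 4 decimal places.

f = n/N = 1068/4399 = 0.24278245.
SE_no-fpc = √(s²/n) = 0.0774113; SE_fpc = √((1−f)s²/n) = 0.067361957.
Ratio = √(1−f) = 0.87018248.

0.8702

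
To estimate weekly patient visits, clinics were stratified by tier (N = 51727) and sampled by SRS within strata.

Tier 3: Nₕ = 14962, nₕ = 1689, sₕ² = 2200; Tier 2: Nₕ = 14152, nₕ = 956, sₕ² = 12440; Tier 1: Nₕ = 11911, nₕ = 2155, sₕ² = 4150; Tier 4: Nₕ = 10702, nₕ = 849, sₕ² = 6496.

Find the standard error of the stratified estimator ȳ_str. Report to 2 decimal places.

1.18

Var(ȳ_str) = Σₕ Wₕ²(1 − fₕ)sₕ²/nₕ with Wₕ = Nₕ/N, N = 51727.
Tier 3: Wₕ = 0.28924933; term = 0.28924933²·(1 − 0.11288598)·2200/1689 = 0.096675671.
Tier 2: Wₕ = 0.27359019; term = 0.27359019²·(1 − 0.06755229)·12440/956 = 0.90821366.
Tier 1: Wₕ = 0.23026659; term = 0.23026659²·(1 − 0.18092520)·4150/2155 = 0.083634652.
Tier 4: Wₕ = 0.20689389; term = 0.20689389²·(1 − 0.07933097)·6496/849 = 0.30153461.
Sum = 1.3900586.
SE = √(1.3900586) = 1.18.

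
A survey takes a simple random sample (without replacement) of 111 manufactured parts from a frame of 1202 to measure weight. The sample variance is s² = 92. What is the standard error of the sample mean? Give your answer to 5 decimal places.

Under SRS without replacement, Var(ȳ) = (1 − f)·s²/n with f = n/N = 111/1202 = 0.09234609.
Var(ȳ) = (1 − 0.09234609)·92/111 = 0.90765391·0.82882883 = 0.75228973.
SE(ȳ) = √(0.75228973) = 0.86735.

0.86735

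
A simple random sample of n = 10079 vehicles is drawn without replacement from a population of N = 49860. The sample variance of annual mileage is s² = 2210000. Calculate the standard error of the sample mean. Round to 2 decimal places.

13.23

Under SRS without replacement, Var(ȳ) = (1 − f)·s²/n with f = n/N = 10079/49860 = 0.20214601.
Var(ȳ) = (1 − 0.20214601)·2210000/10079 = 0.79785399·219.26778 = 174.94368.
SE(ȳ) = √(174.94368) = 13.23.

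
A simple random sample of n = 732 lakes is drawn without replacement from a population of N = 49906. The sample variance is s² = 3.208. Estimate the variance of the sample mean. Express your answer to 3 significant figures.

Under SRS without replacement, Var(ȳ) = (1 − f)·s²/n with f = n/N = 732/49906 = 0.01466758.
Var(ȳ) = (1 − 0.01466758)·3.208/732 = 0.98533242·0.0043825137 = 0.0043182328.

0.00432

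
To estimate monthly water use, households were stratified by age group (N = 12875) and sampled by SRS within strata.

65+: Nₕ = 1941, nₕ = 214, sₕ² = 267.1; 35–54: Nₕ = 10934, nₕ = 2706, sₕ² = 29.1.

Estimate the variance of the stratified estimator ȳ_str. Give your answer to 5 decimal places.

Var(ȳ_str) = Σₕ Wₕ²(1 − fₕ)sₕ²/nₕ with Wₕ = Nₕ/N, N = 12875.
65+: Wₕ = 0.15075728; term = 0.15075728²·(1 − 0.11025245)·267.1/214 = 0.025239661.
35–54: Wₕ = 0.84924272; term = 0.84924272²·(1 − 0.24748491)·29.1/2706 = 0.0058363869.
Sum = 0.031076048.

0.03108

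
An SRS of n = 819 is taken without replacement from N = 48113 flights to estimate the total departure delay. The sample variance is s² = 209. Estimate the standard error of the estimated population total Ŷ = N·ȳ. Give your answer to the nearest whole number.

24097

Var(Ŷ) = N²·Var(ȳ) = N²·(1 − n/N)·s²/n.
f = 819/48113 = 0.01702243; Var(ȳ) = 0.98297757·209/819 = 0.25084531.
Var(Ŷ) = 48113² · 0.25084531 = 5.8067197 × 10^8.
SE(Ŷ) = √(5.8067197 × 10^8) = 24097.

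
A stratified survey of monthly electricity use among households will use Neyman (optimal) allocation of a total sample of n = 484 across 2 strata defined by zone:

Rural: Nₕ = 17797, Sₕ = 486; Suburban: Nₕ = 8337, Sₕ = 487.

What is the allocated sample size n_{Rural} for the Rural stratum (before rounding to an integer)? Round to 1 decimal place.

Neyman allocation: nₕ = n·NₕSₕ / Σⱼ NⱼSⱼ.
Σ NⱼSⱼ = 17797·486 + 8337·487 = 1.2709461 × 10^7.
n_{Rural} = 484·17797·486 / (1.2709461 × 10^7) = 329.4.

329.4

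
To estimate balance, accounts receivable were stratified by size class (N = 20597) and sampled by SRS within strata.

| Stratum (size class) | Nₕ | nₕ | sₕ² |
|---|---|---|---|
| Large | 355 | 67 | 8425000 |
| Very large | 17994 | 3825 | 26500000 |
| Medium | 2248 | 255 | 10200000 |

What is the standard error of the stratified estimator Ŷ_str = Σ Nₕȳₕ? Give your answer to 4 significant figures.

Var(Ŷ_str) = Σₕ Nₕ²(1 − fₕ)sₕ²/nₕ.
Large: 355²·(1 − 67/355)·8425000/67 = 1.2856299 × 10^10.
Very large: 17994²·(1 − 3825/17994)·26500000/3825 = 1.7663687 × 10^12.
Medium: 2248²·(1 − 255/2248)·10200000/255 = 1.7921056 × 10^11.
Sum = 1.9584356 × 10^12.
SE = √(1.9584356 × 10^12) = 1.399 × 10^6.

1.399 × 10^6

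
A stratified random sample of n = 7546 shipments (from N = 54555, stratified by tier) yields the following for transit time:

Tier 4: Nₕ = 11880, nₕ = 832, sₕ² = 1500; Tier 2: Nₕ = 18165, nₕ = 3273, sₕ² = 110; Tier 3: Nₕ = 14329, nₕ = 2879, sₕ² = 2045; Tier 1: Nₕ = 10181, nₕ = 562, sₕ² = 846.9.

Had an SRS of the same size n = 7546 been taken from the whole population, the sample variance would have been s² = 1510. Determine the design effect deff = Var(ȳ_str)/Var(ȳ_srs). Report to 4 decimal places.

Var(ȳ_str) = Σ Wₕ²(1−fₕ)sₕ²/nₕ with Wₕ = Nₕ/54555:
  Tier 4: (11880/54555)²·(1−832/11880)·1500/832 = 0.07950582
  Tier 2: (18165/54555)²·(1−3273/18165)·110/3273 = 0.0030546819
  Tier 3: (14329/54555)²·(1−2879/14329)·2045/2879 = 0.039156503
  Tier 1: (10181/54555)²·(1−562/10181)·846.9/562 = 0.049584628
  → Var(ȳ_str) = 0.17130163.
Var(ȳ_srs) = (1 − 7546/54555)·1510/7546 = 0.17242753.
deff = 0.17130163 / 0.17242753 = 0.9935.

0.9935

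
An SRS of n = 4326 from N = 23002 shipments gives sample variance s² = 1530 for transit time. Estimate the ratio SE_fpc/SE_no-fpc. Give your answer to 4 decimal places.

f = n/N = 4326/23002 = 0.18807060.
SE_no-fpc = √(s²/n) = 0.59470619; SE_fpc = √((1−f)s²/n) = 0.53587265.
Ratio = √(1−f) = 0.90107125.

0.9011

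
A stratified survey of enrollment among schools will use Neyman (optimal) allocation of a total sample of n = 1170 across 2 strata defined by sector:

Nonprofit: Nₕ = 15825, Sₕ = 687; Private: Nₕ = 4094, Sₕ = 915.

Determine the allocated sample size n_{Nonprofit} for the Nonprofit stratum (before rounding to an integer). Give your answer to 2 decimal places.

870.17

Neyman allocation: nₕ = n·NₕSₕ / Σⱼ NⱼSⱼ.
Σ NⱼSⱼ = 15825·687 + 4094·915 = 1.4617785 × 10^7.
n_{Nonprofit} = 1170·15825·687 / (1.4617785 × 10^7) = 870.17.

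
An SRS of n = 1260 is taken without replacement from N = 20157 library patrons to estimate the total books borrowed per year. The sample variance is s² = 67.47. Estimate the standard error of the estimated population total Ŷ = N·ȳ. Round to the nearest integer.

Var(Ŷ) = N²·Var(ȳ) = N²·(1 − n/N)·s²/n.
f = 1260/20157 = 0.06250930; Var(ȳ) = 0.93749070·67.47/1260 = 0.050200395.
Var(Ŷ) = 20157² · 0.050200395 = 2.0396654 × 10^7.
SE(Ŷ) = √(2.0396654 × 10^7) = 4516.

4516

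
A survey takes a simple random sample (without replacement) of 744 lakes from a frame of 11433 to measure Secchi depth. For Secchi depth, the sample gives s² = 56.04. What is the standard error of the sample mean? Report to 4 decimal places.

Under SRS without replacement, Var(ȳ) = (1 − f)·s²/n with f = n/N = 744/11433 = 0.06507478.
Var(ȳ) = (1 − 0.06507478)·56.04/744 = 0.93492522·0.075322581 = 0.07042098.
SE(ȳ) = √(0.07042098) = 0.2654.

0.2654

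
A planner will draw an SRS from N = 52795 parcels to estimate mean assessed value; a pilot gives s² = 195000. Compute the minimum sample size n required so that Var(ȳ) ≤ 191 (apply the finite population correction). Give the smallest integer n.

Without fpc, n₀ = s²/D = 195000/191 = 1020.9424.
With fpc, (1 − n/N)·s²/n ≤ D requires n ≥ n₀/(1 + n₀/N) = 1020.9424/(1 + 1020.9424/52795) = 1001.5741.
Rounding up, n = 1002.

1002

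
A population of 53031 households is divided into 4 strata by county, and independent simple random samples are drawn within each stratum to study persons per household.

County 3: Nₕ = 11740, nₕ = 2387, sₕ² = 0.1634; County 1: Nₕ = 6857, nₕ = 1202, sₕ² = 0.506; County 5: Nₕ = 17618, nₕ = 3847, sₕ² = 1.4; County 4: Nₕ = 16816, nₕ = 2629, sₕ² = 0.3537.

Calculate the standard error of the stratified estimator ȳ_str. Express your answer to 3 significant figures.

0.00716

Var(ȳ_str) = Σₕ Wₕ²(1 − fₕ)sₕ²/nₕ with Wₕ = Nₕ/N, N = 53031.
County 3: Wₕ = 0.22137995; term = 0.22137995²·(1 − 0.20332198)·0.1634/2387 = 2.6727543 × 10^-6.
County 1: Wₕ = 0.12930173; term = 0.12930173²·(1 − 0.17529532)·0.506/1202 = 5.8043444 × 10^-6.
County 5: Wₕ = 0.33222078; term = 0.33222078²·(1 − 0.21835623)·1.4/3847 = 3.1395565 × 10^-5.
County 4: Wₕ = 0.31709755; term = 0.31709755²·(1 − 0.15633920)·0.3537/2629 = 1.1412955 × 10^-5.
Sum = 5.1285619 × 10^-5.
SE = √(5.1285619 × 10^-5) = 0.00716.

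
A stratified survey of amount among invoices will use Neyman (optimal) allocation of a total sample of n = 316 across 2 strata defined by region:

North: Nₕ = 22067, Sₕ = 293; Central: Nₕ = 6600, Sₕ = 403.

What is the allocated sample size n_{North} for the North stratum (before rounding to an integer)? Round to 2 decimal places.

223.90

Neyman allocation: nₕ = n·NₕSₕ / Σⱼ NⱼSⱼ.
Σ NⱼSⱼ = 22067·293 + 6600·403 = 9.125431 × 10^6.
n_{North} = 316·22067·293 / (9.125431 × 10^6) = 223.90.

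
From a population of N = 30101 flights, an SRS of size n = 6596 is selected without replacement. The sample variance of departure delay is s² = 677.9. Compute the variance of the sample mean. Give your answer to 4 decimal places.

Under SRS without replacement, Var(ȳ) = (1 − f)·s²/n with f = n/N = 6596/30101 = 0.21912893.
Var(ȳ) = (1 − 0.21912893)·677.9/6596 = 0.78087107·0.10277441 = 0.080253562.

0.0803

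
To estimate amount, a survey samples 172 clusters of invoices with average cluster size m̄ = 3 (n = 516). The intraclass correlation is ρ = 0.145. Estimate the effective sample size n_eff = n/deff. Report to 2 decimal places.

deff = 1 + (3 − 1)·0.145 = 1 + 0.29 = 1.29.
n_eff = 516 / 1.29 = 400.00.

400.00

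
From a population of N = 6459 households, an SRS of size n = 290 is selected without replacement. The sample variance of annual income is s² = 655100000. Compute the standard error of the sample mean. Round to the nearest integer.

Under SRS without replacement, Var(ȳ) = (1 − f)·s²/n with f = n/N = 290/6459 = 0.04489859.
Var(ȳ) = (1 − 0.04489859)·655100000/290 = 0.95510141·2.2589655 × 10^6 = 2.1575411 × 10^6.
SE(ȳ) = √(2.1575411 × 10^6) = 1469.

1469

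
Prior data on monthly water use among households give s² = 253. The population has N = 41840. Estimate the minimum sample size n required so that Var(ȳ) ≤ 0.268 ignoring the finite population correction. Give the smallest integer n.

945

Without fpc, n₀ = s²/D = 253/0.268 = 944.0299.
Rounding up, n = 945.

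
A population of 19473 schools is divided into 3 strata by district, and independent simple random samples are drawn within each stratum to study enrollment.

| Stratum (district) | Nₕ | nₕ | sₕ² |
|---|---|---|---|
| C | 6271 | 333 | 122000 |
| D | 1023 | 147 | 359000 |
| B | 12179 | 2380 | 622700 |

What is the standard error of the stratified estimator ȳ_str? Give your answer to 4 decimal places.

11.1397

Var(ȳ_str) = Σₕ Wₕ²(1 − fₕ)sₕ²/nₕ with Wₕ = Nₕ/N, N = 19473.
C: Wₕ = 0.32203564; term = 0.32203564²·(1 − 0.05310158)·122000/333 = 35.977159.
D: Wₕ = 0.05253428; term = 0.05253428²·(1 − 0.14369501)·359000/147 = 5.7715322.
B: Wₕ = 0.62543008; term = 0.62543008²·(1 − 0.19541834)·622700/2380 = 82.343547.
Sum = 124.09224.
SE = √(124.09224) = 11.1397.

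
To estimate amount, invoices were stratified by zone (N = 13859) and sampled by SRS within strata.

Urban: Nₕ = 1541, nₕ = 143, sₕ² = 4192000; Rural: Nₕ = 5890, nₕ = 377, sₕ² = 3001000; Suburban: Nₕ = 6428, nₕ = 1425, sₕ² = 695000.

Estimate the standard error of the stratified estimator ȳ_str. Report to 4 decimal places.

Var(ȳ_str) = Σₕ Wₕ²(1 − fₕ)sₕ²/nₕ with Wₕ = Nₕ/N, N = 13859.
Urban: Wₕ = 0.11119128; term = 0.11119128²·(1 − 0.09279689)·4192000/143 = 328.79958.
Rural: Wₕ = 0.42499459; term = 0.42499459²·(1 − 0.06400679)·3001000/377 = 1345.7492.
Suburban: Wₕ = 0.46381413; term = 0.46381413²·(1 − 0.22168637)·695000/1425 = 81.660592.
Sum = 1756.2094.
SE = √(1756.2094) = 41.9072.

41.9072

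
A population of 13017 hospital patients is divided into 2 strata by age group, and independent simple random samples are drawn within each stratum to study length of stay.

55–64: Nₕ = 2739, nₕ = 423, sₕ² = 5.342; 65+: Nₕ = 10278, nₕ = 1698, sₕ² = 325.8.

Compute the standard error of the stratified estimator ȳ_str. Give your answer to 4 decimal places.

Var(ȳ_str) = Σₕ Wₕ²(1 − fₕ)sₕ²/nₕ with Wₕ = Nₕ/N, N = 13017.
55–64: Wₕ = 0.21041715; term = 0.21041715²·(1 − 0.15443593)·5.342/423 = 4.7279437 × 10^-4.
65+: Wₕ = 0.78958285; term = 0.78958285²·(1 − 0.16520724)·325.8/1698 = 0.099859063.
Sum = 0.10033186.
SE = √(0.10033186) = 0.3168.

0.3168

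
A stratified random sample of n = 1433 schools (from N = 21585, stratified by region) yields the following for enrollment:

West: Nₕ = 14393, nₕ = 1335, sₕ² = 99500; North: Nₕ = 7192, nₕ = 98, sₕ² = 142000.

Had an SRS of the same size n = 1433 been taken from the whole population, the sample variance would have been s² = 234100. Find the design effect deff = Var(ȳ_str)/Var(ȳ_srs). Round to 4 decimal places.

1.2375

Var(ȳ_str) = Σ Wₕ²(1−fₕ)sₕ²/nₕ with Wₕ = Nₕ/21585:
  West: (14393/21585)²·(1−1335/14393)·99500/1335 = 30.065311
  North: (7192/21585)²·(1−98/7192)·142000/98 = 158.67154
  → Var(ȳ_str) = 188.73685.
Var(ȳ_srs) = (1 − 1433/21585)·234100/1433 = 152.51808.
deff = 188.73685 / 152.51808 = 1.2375.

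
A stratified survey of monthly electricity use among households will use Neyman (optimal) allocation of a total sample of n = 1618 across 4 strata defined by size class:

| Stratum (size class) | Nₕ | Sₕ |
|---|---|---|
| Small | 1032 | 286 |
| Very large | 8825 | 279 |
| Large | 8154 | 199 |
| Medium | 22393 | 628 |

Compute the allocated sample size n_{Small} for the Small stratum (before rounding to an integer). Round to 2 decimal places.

25.89

Neyman allocation: nₕ = n·NₕSₕ / Σⱼ NⱼSⱼ.
Σ NⱼSⱼ = 1032·286 + 8825·279 + 8154·199 + 22393·628 = 1.8442777 × 10^7.
n_{Small} = 1618·1032·286 / (1.8442777 × 10^7) = 25.89.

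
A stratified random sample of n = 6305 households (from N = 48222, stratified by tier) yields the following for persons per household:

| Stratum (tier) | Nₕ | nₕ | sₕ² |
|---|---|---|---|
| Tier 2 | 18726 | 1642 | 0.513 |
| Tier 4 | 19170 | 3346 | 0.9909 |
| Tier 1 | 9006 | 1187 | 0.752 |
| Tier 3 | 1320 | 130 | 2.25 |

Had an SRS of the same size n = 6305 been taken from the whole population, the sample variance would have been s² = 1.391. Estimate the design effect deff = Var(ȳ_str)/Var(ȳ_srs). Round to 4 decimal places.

0.5866

Var(ȳ_str) = Σ Wₕ²(1−fₕ)sₕ²/nₕ with Wₕ = Nₕ/48222:
  Tier 2: (18726/48222)²·(1−1642/18726)·0.513/1642 = 4.2982172 × 10^-5
  Tier 4: (19170/48222)²·(1−3346/19170)·0.9909/3346 = 3.8632414 × 10^-5
  Tier 1: (9006/48222)²·(1−1187/9006)·0.752/1187 = 1.9184913 × 10^-5
  Tier 3: (1320/48222)²·(1−130/1320)·2.25/130 = 1.1691483 × 10^-5
  → Var(ȳ_str) = 1.1249098 × 10^-4.
Var(ȳ_srs) = (1 − 6305/48222)·1.391/6305 = 1.917728 × 10^-4.
deff = (1.1249098 × 10^-4) / (1.917728 × 10^-4) = 0.5866.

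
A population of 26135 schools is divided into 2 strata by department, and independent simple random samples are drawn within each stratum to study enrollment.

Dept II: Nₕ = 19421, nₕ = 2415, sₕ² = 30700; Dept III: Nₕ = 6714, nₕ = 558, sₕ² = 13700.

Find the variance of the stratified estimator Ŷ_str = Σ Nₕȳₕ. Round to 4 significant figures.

Var(Ŷ_str) = Σₕ Nₕ²(1 − fₕ)sₕ²/nₕ.
Dept II: 19421²·(1 − 2415/19421)·30700/2415 = 4.1985082 × 10^9.
Dept III: 6714²·(1 − 558/6714)·13700/558 = 1.014767 × 10^9.
Sum = 5.2132752 × 10^9.

5.213 × 10^9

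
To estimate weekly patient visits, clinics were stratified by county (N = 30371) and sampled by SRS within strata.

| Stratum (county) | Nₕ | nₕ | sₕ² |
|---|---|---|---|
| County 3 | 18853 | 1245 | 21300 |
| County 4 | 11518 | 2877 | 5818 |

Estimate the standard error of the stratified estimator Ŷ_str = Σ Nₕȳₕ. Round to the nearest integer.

Var(Ŷ_str) = Σₕ Nₕ²(1 − fₕ)sₕ²/nₕ.
County 3: 18853²·(1 − 1245/18853)·21300/1245 = 5.6793777 × 10^9.
County 4: 11518²·(1 − 2877/11518)·5818/2877 = 2.0126809 × 10^8.
Sum = 5.8806458 × 10^9.
SE = √(5.8806458 × 10^9) = 76685.

76685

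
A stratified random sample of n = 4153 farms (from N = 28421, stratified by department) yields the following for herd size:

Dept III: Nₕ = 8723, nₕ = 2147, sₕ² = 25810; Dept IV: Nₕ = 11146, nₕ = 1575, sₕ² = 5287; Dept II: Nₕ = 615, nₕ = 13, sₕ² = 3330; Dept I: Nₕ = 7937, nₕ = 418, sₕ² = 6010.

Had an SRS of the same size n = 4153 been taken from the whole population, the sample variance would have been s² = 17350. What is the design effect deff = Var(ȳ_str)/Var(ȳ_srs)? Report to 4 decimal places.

0.6943

Var(ȳ_str) = Σ Wₕ²(1−fₕ)sₕ²/nₕ with Wₕ = Nₕ/28421:
  Dept III: (8723/28421)²·(1−2147/8723)·25810/2147 = 0.85369931
  Dept IV: (11146/28421)²·(1−1575/11146)·5287/1575 = 0.44332926
  Dept II: (615/28421)²·(1−13/615)·3330/13 = 0.11740694
  Dept I: (7937/28421)²·(1−418/7937)·6010/418 = 1.0622725
  → Var(ȳ_str) = 2.476708.
Var(ȳ_srs) = (1 − 4153/28421)·17350/4153 = 3.5672388.
deff = 2.476708 / 3.5672388 = 0.6943.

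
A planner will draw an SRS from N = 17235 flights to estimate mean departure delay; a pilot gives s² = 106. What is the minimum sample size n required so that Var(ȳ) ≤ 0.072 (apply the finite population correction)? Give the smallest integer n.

1357

Without fpc, n₀ = s²/D = 106/0.072 = 1472.2222.
With fpc, (1 − n/N)·s²/n ≤ D requires n ≥ n₀/(1 + n₀/N) = 1472.2222/(1 + 1472.2222/17235) = 1356.3612.
Rounding up, n = 1357.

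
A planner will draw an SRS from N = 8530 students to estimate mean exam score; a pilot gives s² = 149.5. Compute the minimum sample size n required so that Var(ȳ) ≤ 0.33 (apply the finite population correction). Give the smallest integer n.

Without fpc, n₀ = s²/D = 149.5/0.33 = 453.0303.
With fpc, (1 − n/N)·s²/n ≤ D requires n ≥ n₀/(1 + n₀/N) = 453.0303/(1 + 453.0303/8530) = 430.1832.
Rounding up, n = 431.

431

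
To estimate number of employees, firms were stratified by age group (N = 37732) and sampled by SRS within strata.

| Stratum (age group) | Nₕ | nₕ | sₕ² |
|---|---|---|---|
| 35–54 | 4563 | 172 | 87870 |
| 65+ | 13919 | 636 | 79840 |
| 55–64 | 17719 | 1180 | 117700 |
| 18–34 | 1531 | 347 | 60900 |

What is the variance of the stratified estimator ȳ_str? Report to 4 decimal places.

Var(ȳ_str) = Σₕ Wₕ²(1 − fₕ)sₕ²/nₕ with Wₕ = Nₕ/N, N = 37732.
35–54: Wₕ = 0.12093184; term = 0.12093184²·(1 − 0.03769450)·87870/172 = 7.1896282.
65+: Wₕ = 0.36889113; term = 0.36889113²·(1 − 0.04569294)·79840/636 = 16.302266.
55–64: Wₕ = 0.46960140; term = 0.46960140²·(1 − 0.06659518)·117700/1180 = 20.531622.
18–34: Wₕ = 0.04057564; term = 0.04057564²·(1 − 0.22664925)·60900/347 = 0.22345756.
Sum = 44.246974.

44.2470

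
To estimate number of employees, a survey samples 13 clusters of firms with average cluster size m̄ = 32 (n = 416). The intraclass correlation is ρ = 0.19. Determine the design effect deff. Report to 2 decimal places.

deff = 1 + (32 − 1)·0.19 = 1 + 5.89 = 6.89.

6.89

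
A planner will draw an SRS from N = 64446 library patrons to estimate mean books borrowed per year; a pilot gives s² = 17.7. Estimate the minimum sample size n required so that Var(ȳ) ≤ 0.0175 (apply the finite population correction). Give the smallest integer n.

Without fpc, n₀ = s²/D = 17.7/0.0175 = 1011.4286.
With fpc, (1 − n/N)·s²/n ≤ D requires n ≥ n₀/(1 + n₀/N) = 1011.4286/(1 + 1011.4286/64446) = 995.8003.
Rounding up, n = 996.

996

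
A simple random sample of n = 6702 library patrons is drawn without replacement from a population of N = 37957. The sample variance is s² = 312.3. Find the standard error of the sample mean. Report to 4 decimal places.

0.1959

Under SRS without replacement, Var(ȳ) = (1 − f)·s²/n with f = n/N = 6702/37957 = 0.17656822.
Var(ȳ) = (1 − 0.17656822)·312.3/6702 = 0.82343178·0.04659803 = 0.038370299.
SE(ȳ) = √(0.038370299) = 0.1959.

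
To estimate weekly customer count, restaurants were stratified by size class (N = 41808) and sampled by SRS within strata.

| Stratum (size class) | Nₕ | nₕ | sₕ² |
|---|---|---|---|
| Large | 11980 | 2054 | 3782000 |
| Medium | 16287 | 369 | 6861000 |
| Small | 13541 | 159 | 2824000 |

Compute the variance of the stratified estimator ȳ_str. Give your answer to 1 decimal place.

4724.4

Var(ȳ_str) = Σₕ Wₕ²(1 − fₕ)sₕ²/nₕ with Wₕ = Nₕ/N, N = 41808.
Large: Wₕ = 0.28654803; term = 0.28654803²·(1 − 0.17145242)·3782000/2054 = 125.26605.
Medium: Wₕ = 0.38956659; term = 0.38956659²·(1 − 0.02265611)·6861000/369 = 2757.8578.
Small: Wₕ = 0.32388538; term = 0.32388538²·(1 − 0.01174212)·2824000/159 = 1841.283.
Sum = 4724.4069.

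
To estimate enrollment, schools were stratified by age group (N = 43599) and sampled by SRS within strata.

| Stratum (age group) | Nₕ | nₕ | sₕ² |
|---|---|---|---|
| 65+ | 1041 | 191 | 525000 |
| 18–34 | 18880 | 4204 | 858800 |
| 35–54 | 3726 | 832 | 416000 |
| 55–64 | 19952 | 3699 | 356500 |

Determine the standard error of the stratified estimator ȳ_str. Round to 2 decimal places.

7.09

Var(ȳ_str) = Σₕ Wₕ²(1 − fₕ)sₕ²/nₕ with Wₕ = Nₕ/N, N = 43599.
65+: Wₕ = 0.02387669; term = 0.02387669²·(1 − 0.18347743)·525000/191 = 1.2795066.
18–34: Wₕ = 0.43303745; term = 0.43303745²·(1 − 0.22266949)·858800/4204 = 29.777344.
35–54: Wₕ = 0.08546068; term = 0.08546068²·(1 − 0.22329576)·416000/832 = 2.8363402.
55–64: Wₕ = 0.45762517; term = 0.45762517²·(1 − 0.18539495)·356500/3699 = 16.441526.
Sum = 50.334717.
SE = √(50.334717) = 7.09.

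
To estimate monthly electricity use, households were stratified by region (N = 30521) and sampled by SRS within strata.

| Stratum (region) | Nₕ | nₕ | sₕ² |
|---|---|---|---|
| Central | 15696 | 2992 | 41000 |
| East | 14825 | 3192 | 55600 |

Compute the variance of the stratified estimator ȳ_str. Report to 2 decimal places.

Var(ȳ_str) = Σₕ Wₕ²(1 − fₕ)sₕ²/nₕ with Wₕ = Nₕ/N, N = 30521.
Central: Wₕ = 0.51426886; term = 0.51426886²·(1 − 0.19062181)·41000/2992 = 2.9332848.
East: Wₕ = 0.48573114; term = 0.48573114²·(1 − 0.21531197)·55600/3192 = 3.2247854.
Sum = 6.1580702.

6.16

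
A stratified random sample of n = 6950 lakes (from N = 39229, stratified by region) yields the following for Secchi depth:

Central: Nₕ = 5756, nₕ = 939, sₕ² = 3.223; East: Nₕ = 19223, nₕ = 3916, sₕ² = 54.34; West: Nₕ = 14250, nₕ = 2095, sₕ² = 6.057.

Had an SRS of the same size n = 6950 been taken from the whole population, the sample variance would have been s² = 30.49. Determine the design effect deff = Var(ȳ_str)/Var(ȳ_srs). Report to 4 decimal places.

0.8423

Var(ȳ_str) = Σ Wₕ²(1−fₕ)sₕ²/nₕ with Wₕ = Nₕ/39229:
  Central: (5756/39229)²·(1−939/5756)·3.223/939 = 6.1841166 × 10^-5
  East: (19223/39229)²·(1−3916/19223)·54.34/3916 = 0.0026532228
  West: (14250/39229)²·(1−2095/14250)·6.057/2095 = 3.254085 × 10^-4
  → Var(ȳ_str) = 0.0030404725.
Var(ȳ_srs) = (1 − 6950/39229)·30.49/6950 = 0.0036098192.
deff = 0.0030404725 / 0.0036098192 = 0.8423.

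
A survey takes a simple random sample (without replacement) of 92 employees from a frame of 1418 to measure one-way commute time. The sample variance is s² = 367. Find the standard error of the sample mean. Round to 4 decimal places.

Under SRS without replacement, Var(ȳ) = (1 − f)·s²/n with f = n/N = 92/1418 = 0.06488011.
Var(ȳ) = (1 − 0.06488011)·367/92 = 0.93511989·3.9891304 = 3.7303152.
SE(ȳ) = √(3.7303152) = 1.9314.

1.9314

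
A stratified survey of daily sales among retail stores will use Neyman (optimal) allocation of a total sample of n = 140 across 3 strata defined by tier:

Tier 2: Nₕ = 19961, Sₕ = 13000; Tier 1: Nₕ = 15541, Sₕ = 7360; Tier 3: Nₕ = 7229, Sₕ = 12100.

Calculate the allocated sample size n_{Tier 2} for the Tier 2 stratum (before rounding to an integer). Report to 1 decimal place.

Neyman allocation: nₕ = n·NₕSₕ / Σⱼ NⱼSⱼ.
Σ NⱼSⱼ = 19961·13000 + 15541·7360 + 7229·12100 = 4.6134566 × 10^8.
n_{Tier 2} = 140·19961·13000 / (4.6134566 × 10^8) = 78.7.

78.7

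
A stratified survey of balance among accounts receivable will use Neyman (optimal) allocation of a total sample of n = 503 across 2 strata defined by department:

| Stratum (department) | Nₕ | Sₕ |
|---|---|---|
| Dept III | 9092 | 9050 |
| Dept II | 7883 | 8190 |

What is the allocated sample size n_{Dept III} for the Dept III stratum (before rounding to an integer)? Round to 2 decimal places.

281.85

Neyman allocation: nₕ = n·NₕSₕ / Σⱼ NⱼSⱼ.
Σ NⱼSⱼ = 9092·9050 + 7883·8190 = 1.4684437 × 10^8.
n_{Dept III} = 503·9092·9050 / (1.4684437 × 10^8) = 281.85.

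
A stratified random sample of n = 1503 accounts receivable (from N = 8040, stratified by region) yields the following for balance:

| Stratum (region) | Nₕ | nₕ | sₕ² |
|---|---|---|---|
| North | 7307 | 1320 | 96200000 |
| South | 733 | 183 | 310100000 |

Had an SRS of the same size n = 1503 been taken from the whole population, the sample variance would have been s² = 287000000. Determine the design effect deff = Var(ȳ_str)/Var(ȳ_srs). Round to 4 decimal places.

Var(ȳ_str) = Σ Wₕ²(1−fₕ)sₕ²/nₕ with Wₕ = Nₕ/8040:
  North: (7307/8040)²·(1−1320/7307)·96200000/1320 = 49321.629
  South: (733/8040)²·(1−183/733)·310100000/183 = 10568.303
  → Var(ȳ_str) = 59889.932.
Var(ȳ_srs) = (1 − 1503/8040)·287000000/1503 = 155254.91.
deff = 59889.932 / 155254.91 = 0.3858.

0.3858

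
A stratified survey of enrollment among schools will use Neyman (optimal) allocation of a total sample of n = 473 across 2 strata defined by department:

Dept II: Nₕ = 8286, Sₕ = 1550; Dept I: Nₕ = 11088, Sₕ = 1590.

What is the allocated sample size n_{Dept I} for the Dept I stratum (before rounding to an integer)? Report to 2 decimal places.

Neyman allocation: nₕ = n·NₕSₕ / Σⱼ NⱼSⱼ.
Σ NⱼSⱼ = 8286·1550 + 11088·1590 = 3.047322 × 10^7.
n_{Dept I} = 473·11088·1590 / (3.047322 × 10^7) = 273.65.

273.65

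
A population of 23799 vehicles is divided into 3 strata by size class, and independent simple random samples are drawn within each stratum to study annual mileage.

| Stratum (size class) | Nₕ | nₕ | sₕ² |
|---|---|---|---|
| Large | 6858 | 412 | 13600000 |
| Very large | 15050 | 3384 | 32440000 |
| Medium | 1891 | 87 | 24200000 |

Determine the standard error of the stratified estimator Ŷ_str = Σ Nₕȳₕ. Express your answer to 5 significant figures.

2.0227 × 10^6

Var(Ŷ_str) = Σₕ Nₕ²(1 − fₕ)sₕ²/nₕ.
Large: 6858²·(1 − 412/6858)·13600000/412 = 1.4592492 × 10^12.
Very large: 15050²·(1 − 3384/15050)·32440000/3384 = 1.6830963 × 10^12.
Medium: 1891²·(1 − 87/1891)·24200000/87 = 9.4890815 × 10^11.
Sum = 4.0912537 × 10^12.
SE = √(4.0912537 × 10^12) = 2.0227 × 10^6.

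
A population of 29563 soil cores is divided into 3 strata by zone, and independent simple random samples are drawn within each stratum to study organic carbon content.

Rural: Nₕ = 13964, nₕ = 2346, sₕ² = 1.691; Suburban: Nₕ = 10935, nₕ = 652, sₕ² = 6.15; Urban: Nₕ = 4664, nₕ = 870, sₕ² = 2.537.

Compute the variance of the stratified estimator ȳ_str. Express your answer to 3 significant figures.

Var(ȳ_str) = Σₕ Wₕ²(1 − fₕ)sₕ²/nₕ with Wₕ = Nₕ/N, N = 29563.
Rural: Wₕ = 0.47234719; term = 0.47234719²·(1 − 0.16800344)·1.691/2346 = 1.3380114 × 10^-4.
Suburban: Wₕ = 0.36988804; term = 0.36988804²·(1 − 0.05962506)·6.15/652 = 0.001213582.
Urban: Wₕ = 0.15776477; term = 0.15776477²·(1 − 0.18653516)·2.537/870 = 5.9041866 × 10^-5.
Sum = 0.001406425.

0.00141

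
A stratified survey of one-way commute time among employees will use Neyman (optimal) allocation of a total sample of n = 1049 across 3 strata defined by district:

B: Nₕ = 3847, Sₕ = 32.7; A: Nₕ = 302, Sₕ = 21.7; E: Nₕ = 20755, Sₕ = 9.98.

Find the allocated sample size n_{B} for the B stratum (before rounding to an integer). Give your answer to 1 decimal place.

388.7

Neyman allocation: nₕ = n·NₕSₕ / Σⱼ NⱼSⱼ.
Σ NⱼSⱼ = 3847·32.7 + 302·21.7 + 20755·9.98 = 339485.2.
n_{B} = 1049·3847·32.7 / 339485.2 = 388.7.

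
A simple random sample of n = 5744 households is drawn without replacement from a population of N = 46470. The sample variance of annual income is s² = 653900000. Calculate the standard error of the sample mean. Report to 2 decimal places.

Under SRS without replacement, Var(ȳ) = (1 − f)·s²/n with f = n/N = 5744/46470 = 0.12360663.
Var(ȳ) = (1 − 0.12360663)·653900000/5744 = 0.87639337·113840.53 = 99769.085.
SE(ȳ) = √(99769.085) = 315.86.

315.86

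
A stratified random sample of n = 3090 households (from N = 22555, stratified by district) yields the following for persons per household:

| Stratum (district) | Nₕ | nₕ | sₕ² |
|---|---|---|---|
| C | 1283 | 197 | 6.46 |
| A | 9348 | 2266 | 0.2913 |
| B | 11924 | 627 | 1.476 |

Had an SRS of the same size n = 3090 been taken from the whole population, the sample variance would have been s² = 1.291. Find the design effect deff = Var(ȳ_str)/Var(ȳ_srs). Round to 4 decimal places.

2.0243

Var(ȳ_str) = Σ Wₕ²(1−fₕ)sₕ²/nₕ with Wₕ = Nₕ/22555:
  C: (1283/22555)²·(1−197/1283)·6.46/197 = 8.9812567 × 10^-5
  A: (9348/22555)²·(1−2266/9348)·0.2913/2266 = 1.6728983 × 10^-5
  B: (11924/22555)²·(1−627/11924)·1.476/627 = 6.2333032 × 10^-4
  → Var(ȳ_str) = 7.2987187 × 10^-4.
Var(ȳ_srs) = (1 − 3090/22555)·1.291/3090 = 3.6056149 × 10^-4.
deff = (7.2987187 × 10^-4) / (3.6056149 × 10^-4) = 2.0243.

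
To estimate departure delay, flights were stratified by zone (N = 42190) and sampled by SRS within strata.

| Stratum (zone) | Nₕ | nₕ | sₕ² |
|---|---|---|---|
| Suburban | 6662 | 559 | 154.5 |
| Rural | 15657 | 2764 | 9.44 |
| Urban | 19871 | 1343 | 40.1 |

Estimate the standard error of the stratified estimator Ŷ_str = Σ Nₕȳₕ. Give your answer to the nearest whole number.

Var(Ŷ_str) = Σₕ Nₕ²(1 − fₕ)sₕ²/nₕ.
Suburban: 6662²·(1 − 559/6662)·154.5/559 = 1.123737 × 10^7.
Rural: 15657²·(1 − 2764/15657)·9.44/2764 = 689440.02.
Urban: 19871²·(1 − 1343/19871)·40.1/1343 = 1.099301 × 10^7.
Sum = 2.291982 × 10^7.
SE = √(2.291982 × 10^7) = 4787.

4787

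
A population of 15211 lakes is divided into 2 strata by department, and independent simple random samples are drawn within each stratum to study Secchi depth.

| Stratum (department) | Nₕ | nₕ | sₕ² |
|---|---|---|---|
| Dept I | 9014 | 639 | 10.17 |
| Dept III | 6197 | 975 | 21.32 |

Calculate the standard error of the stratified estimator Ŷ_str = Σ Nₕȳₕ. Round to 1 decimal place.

Var(Ŷ_str) = Σₕ Nₕ²(1 − fₕ)sₕ²/nₕ.
Dept I: 9014²·(1 − 639/9014)·10.17/639 = 1.2014964 × 10^6.
Dept III: 6197²·(1 − 975/6197)·21.32/975 = 707621.38.
Sum = 1.9091178 × 10^6.
SE = √(1.9091178 × 10^6) = 1381.7.

1381.7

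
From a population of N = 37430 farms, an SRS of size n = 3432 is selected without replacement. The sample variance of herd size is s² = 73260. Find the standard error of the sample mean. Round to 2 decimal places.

Under SRS without replacement, Var(ȳ) = (1 − f)·s²/n with f = n/N = 3432/37430 = 0.09169116.
Var(ȳ) = (1 − 0.09169116)·73260/3432 = 0.90830884·21.346154 = 19.3889.
SE(ȳ) = √(19.3889) = 4.40.

4.40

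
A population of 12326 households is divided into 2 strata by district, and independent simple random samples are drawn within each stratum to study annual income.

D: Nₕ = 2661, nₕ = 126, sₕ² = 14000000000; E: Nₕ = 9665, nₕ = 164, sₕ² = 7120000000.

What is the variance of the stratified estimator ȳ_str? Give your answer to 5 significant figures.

Var(ȳ_str) = Σₕ Wₕ²(1 − fₕ)sₕ²/nₕ with Wₕ = Nₕ/N, N = 12326.
D: Wₕ = 0.21588512; term = 0.21588512²·(1 − 0.04735062)·14000000000/126 = 4.9332827 × 10^6.
E: Wₕ = 0.78411488; term = 0.78411488²·(1 − 0.01696844)·7120000000/164 = 2.623995 × 10^7.
Sum = 3.1173233 × 10^7.

3.1173 × 10^7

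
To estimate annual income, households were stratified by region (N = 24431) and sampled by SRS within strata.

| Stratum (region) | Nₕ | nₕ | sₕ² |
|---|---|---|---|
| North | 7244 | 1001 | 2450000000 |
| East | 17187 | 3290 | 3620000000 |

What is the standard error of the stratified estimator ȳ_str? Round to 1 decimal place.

791.0

Var(ȳ_str) = Σₕ Wₕ²(1 − fₕ)sₕ²/nₕ with Wₕ = Nₕ/N, N = 24431.
North: Wₕ = 0.29650853; term = 0.29650853²·(1 − 0.13818332)·2450000000/1001 = 185447.63.
East: Wₕ = 0.70349147; term = 0.70349147²·(1 − 0.19142375)·3620000000/3290 = 440302.67.
Sum = 625750.3.
SE = √(625750.3) = 791.0.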